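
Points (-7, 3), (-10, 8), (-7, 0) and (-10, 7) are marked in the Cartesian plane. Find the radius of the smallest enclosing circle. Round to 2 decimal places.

4.27

A smallest enclosing disk is always determined by at most three of the input points on its boundary.
The farthest pair is (-10, 8)–(-7, 0) with squared distance 73. The circle on this segment as diameter has centre (-8.5, 4) and r² = 73/4 = 18.25.
Check (-7, 3): distance² to centre = 3.25 ≤ 18.25, so it lies inside.
All remaining points lie in this disk, and no smaller disk contains both endpoints, so this is the minimum enclosing circle.
r = √(18.25) ≈ 4.27.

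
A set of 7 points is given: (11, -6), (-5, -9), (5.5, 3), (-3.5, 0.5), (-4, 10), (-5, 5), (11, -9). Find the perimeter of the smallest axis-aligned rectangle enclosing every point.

Width = max x − min x = 11 − (-5) = 16.
Height = max y − min y = 10 − (-9) = 19.
Perimeter = 2(16 + 19) = 70.

70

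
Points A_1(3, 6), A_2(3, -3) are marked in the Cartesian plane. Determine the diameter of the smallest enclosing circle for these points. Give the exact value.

9

The smallest circle enclosing two points has them as diameter endpoints.
Centre = midpoint = (3, 1.5); r² = |A_1A_2|²/4 = 81/4 = 20.25.
Diameter = 2r = 2√(20.25) = 9.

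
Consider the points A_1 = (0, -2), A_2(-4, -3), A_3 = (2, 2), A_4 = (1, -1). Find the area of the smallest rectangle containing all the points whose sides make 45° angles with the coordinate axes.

In coordinates u = x + y, v = x − y the rectangle is axis-aligned; the map (x,y)→(u,v) scales areas by 2.
u-values: -2, -7, 4, 0; range = 4 − (-7) = 11.
v-values: 2, -1, 0, 2; range = 2 − (-1) = 3.
Area = (11 × 3) / 2 = 16.5.

16.5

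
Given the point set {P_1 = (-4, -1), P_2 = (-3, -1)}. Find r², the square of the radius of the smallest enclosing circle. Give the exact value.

The smallest circle enclosing two points has them as diameter endpoints.
Centre = midpoint = (-3.5, -1); r² = |P_1P_2|²/4 = 1/4 = 0.25.

0.25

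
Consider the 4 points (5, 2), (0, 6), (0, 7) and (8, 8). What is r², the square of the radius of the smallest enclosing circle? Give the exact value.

By Welzl's lemma the MEC is supported by two points (diametrically opposite) or three points (on a circumcircle).
The minimum enclosing circle is determined by three boundary points: (5, 2), (0, 7), (8, 8).
Their circumcentre is (25/6, 37/6) with r² = 325/18.
The farthest remaining point (0, 6) is at distance² 313/18 ≤ 325/18.

325/18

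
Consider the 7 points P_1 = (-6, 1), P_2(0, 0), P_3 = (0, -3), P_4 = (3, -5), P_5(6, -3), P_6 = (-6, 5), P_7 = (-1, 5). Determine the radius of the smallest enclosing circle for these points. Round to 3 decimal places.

7.211

A smallest enclosing disk is always determined by at most three of the input points on its boundary.
The farthest pair is P_5–P_6 with squared distance 208. The circle on this segment as diameter has centre (0, 1) and r² = 208/4 = 52.
Check P_1: distance² to centre = 36 ≤ 52, so it lies inside.
All remaining points lie in this disk, and no smaller disk contains both endpoints, so this is the minimum enclosing circle.
r = √52 ≈ 7.211.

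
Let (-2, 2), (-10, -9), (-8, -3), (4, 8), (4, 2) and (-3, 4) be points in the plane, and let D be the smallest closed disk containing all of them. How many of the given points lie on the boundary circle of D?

The farthest pair is (-10, -9)–(4, 8) with squared distance 485. The circle on this segment as diameter has centre (-3, -0.5) and r² = 485/4 = 121.25.
Check (-2, 2): distance² to centre = 7.25 ≤ 121.25, so it lies inside.
All remaining points lie in this disk, and no smaller disk contains both endpoints, so this is the minimum enclosing circle.
The points at distance exactly r from the centre are (-10, -9), (4, 8) — 2 points.

2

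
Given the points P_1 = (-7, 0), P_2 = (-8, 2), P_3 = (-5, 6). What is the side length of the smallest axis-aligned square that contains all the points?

6

The bounding box has width 3 and height 6.
An axis-aligned square enclosing the set must have side ≥ max(width, height).
So the minimum side is max(3, 6) = 6.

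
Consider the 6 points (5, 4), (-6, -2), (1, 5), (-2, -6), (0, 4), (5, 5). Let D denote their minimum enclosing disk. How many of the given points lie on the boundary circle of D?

3

By Welzl's lemma the MEC is supported by two points (diametrically opposite) or three points (on a circumcircle).
The minimum enclosing circle is determined by three boundary points: (-6, -2), (-2, -6), (5, 5).
Their circumcentre is (5/18, 5/18) with r² = 7225/162.
The farthest remaining point (5, 4) is at distance² 5857/162 ≤ 7225/162.
The points at distance exactly r from the centre are (-6, -2), (-2, -6), (5, 5) — 3 points.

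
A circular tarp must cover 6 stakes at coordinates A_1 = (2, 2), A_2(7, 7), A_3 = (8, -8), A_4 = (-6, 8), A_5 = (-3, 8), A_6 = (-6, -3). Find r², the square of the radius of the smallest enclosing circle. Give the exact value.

113

The minimum enclosing circle of a finite set is fixed by two of the points (as a diameter) or three (as a circumcircle).
The farthest pair is A_3–A_4 with squared distance 452. The circle on this segment as diameter has centre (1, 0) and r² = 452/4 = 113.
Check A_1: distance² to centre = 5 ≤ 113, so it lies inside.
All remaining points lie in this disk, and no smaller disk contains both endpoints, so this is the minimum enclosing circle.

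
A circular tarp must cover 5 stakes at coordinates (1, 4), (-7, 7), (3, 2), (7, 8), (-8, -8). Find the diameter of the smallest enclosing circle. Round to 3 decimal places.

The farthest pair is (7, 8)–(-8, -8) with squared distance 481. The circle on this segment as diameter has centre (-0.5, 0) and r² = 481/4 = 120.25.
Check (1, 4): distance² to centre = 18.25 ≤ 120.25, so it lies inside.
All remaining points lie in this disk, and no smaller disk contains both endpoints, so this is the minimum enclosing circle.
Diameter = 2r = 2√(120.25) ≈ 21.932.

21.932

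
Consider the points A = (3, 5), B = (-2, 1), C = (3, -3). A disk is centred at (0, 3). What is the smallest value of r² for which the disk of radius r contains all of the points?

45

The required radius is the distance from (0, 3) to the farthest point.
Squared distances: 13, 8, 45.
Maximum is 45, attained at C.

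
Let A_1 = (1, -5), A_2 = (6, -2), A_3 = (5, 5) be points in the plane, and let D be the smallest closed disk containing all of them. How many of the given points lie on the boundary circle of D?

2

Side lengths²: A_1A_2² = 34, A_1A_3² = 116, A_2A_3² = 50.
Since A_1A_3² = 116 ≥ 50 + 34 = 84, the angle opposite A_1A_3 is not acute, so the smallest enclosing circle has A_1A_3 as diameter.
Centre = midpoint of A_1A_3 = (3, 0), r² = 116/4 = 29.
The points at distance exactly r from the centre are A_1, A_3 — 2 points.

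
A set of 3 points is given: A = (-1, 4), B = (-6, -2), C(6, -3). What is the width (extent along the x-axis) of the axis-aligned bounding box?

max x = 6, min x = -6, so width = 12.

12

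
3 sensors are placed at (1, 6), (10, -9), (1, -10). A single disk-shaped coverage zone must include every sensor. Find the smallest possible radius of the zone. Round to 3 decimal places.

8.800

Call the three points A, B, C in the order given.
Side lengths²: AB² = 306, AC² = 256, BC² = 82.
Since AB² = 306 < 256 + 82 = 338, the triangle is acute, so the smallest enclosing circle is the circumcircle.
Circumcentre = (14/3, -2), r² = 697/9.
r = √(697/9) ≈ 8.800.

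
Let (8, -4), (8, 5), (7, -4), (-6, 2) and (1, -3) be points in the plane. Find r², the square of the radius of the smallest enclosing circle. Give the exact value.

A smallest enclosing disk is always determined by at most three of the input points on its boundary.
The minimum enclosing circle is determined by three boundary points: (8, -4), (8, 5), (-6, 2).
Their circumcentre is (23/14, 0.5) with r² = 5945/98.
The farthest remaining point (7, -4) is at distance² 4797/98 ≤ 5945/98.

5945/98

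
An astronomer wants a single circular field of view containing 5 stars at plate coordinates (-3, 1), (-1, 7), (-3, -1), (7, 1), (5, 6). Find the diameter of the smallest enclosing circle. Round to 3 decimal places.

11.065

The minimum enclosing circle is determined by three boundary points: (-1, 7), (-3, -1), (7, 1).
Their circumcentre is (30/19, 40/19) with r² = 11050/361.
The farthest remaining point (5, 6) is at distance² 9701/361 ≤ 11050/361.
Diameter = 2r = 2√(11050/361) ≈ 11.065.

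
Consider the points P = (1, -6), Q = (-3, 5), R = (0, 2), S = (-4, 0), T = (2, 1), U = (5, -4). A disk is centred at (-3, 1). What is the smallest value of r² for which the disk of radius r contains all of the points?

The required radius is the distance from (-3, 1) to the farthest point.
Squared distances: 65, 16, 10, 2, 25, 89.
Maximum is 89, attained at U.

89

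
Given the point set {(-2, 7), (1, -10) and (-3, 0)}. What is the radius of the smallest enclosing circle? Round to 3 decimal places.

Call the three points A, B, C in the order given.
Side lengths²: AB² = 298, AC² = 50, BC² = 116.
Since AB² = 298 ≥ 116 + 50 = 166, the angle opposite AB is not acute, so the smallest enclosing circle has AB as diameter.
Centre = midpoint of AB = (-0.5, -1.5), r² = 298/4 = 74.5.
r = √(74.5) ≈ 8.631.

8.631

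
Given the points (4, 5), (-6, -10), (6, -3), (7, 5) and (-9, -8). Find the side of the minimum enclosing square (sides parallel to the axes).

16

The bounding box has width 16 and height 15.
An axis-aligned square enclosing the set must have side ≥ max(width, height).
So the minimum side is max(16, 15) = 16.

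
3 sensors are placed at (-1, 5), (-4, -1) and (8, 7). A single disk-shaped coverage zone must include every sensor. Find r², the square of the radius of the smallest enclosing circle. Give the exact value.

Call the three points A, B, C in the order given.
Side lengths²: AB² = 45, AC² = 85, BC² = 208.
Since BC² = 208 ≥ 85 + 45 = 130, the angle opposite BC is not acute, so the smallest enclosing circle has BC as diameter.
Centre = midpoint of BC = (2, 3), r² = 208/4 = 52.

52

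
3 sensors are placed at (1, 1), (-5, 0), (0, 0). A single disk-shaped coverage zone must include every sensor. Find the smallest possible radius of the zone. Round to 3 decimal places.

3.041

Call the three points A, B, C in the order given.
Side lengths²: AB² = 37, AC² = 2, BC² = 25.
Since AB² = 37 ≥ 25 + 2 = 27, the angle opposite AB is not acute, so the smallest enclosing circle has AB as diameter.
Centre = midpoint of AB = (-2, 0.5), r² = 37/4 = 9.25.
r = √(9.25) ≈ 3.041.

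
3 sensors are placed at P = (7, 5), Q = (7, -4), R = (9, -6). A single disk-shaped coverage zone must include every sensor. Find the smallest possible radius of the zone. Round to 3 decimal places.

5.590

Side lengths²: PQ² = 81, PR² = 125, QR² = 8.
Since PR² = 125 ≥ 81 + 8 = 89, the angle opposite PR is not acute, so the smallest enclosing circle has PR as diameter.
Centre = midpoint of PR = (8, -0.5), r² = 125/4 = 31.25.
r = √(31.25) ≈ 5.590.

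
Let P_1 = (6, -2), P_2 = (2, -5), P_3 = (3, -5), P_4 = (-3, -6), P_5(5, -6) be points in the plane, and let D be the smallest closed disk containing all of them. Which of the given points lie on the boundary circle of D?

A smallest enclosing disk is always determined by at most three of the input points on its boundary.
The farthest pair is P_1–P_4 with squared distance 97. The circle on this segment as diameter has centre (1.5, -4) and r² = 97/4 = 24.25.
Check P_2: distance² to centre = 1.25 ≤ 24.25, so it lies inside.
All remaining points lie in this disk, and no smaller disk contains both endpoints, so this is the minimum enclosing circle.
The points at distance exactly r from the centre are P_1, P_4 — 2 points.

P_1, P_4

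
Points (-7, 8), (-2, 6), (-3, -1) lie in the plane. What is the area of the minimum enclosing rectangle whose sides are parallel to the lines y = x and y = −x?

In coordinates u = x + y, v = x − y the rectangle is axis-aligned; the map (x,y)→(u,v) scales areas by 2.
u-values: 1, 4, -4; range = 4 − (-4) = 8.
v-values: -15, -8, -2; range = -2 − (-15) = 13.
Area = (8 × 13) / 2 = 52.

52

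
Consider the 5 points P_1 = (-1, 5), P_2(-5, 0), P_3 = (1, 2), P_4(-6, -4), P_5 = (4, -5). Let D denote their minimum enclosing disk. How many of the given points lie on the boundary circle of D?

The minimum enclosing circle is determined by three boundary points: P_1, P_4, P_5.
Their circumcentre is (-25/38, -41/38) with r² = 26765/722.
The farthest remaining point P_2 is at distance² 14453/722 ≤ 26765/722.
The points at distance exactly r from the centre are P_1, P_4, P_5 — 3 points.

3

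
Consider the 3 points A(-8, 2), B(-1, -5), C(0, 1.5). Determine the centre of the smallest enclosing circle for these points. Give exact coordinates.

Side lengths²: AB² = 98, AC² = 64.25, BC² = 43.25.
Since AB² = 98 < 64.25 + 43.25 = 107.5, the triangle is acute, so the smallest enclosing circle is the circumcircle.
Circumcentre = (-251/60, -71/60), r² = 44461/1800.
Centre = (-251/60, -71/60).

(-251/60, -71/60)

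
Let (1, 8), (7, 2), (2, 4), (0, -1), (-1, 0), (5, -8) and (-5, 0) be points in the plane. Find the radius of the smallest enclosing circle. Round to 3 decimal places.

8.246

The farthest pair is (1, 8)–(5, -8) with squared distance 272. The circle on this segment as diameter has centre (3, 0) and r² = 272/4 = 68.
Check (7, 2): distance² to centre = 20 ≤ 68, so it lies inside.
All remaining points lie in this disk, and no smaller disk contains both endpoints, so this is the minimum enclosing circle.
r = √68 ≈ 8.246.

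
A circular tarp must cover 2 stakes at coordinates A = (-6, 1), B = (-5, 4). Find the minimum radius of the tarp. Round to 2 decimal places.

1.58

The smallest circle enclosing two points has them as diameter endpoints.
Centre = midpoint = (-5.5, 2.5); r² = |AB|²/4 = 10/4 = 2.5.
r = √(2.5) ≈ 1.58.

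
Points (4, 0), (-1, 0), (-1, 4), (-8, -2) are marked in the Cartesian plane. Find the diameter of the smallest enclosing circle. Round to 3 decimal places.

A smallest enclosing disk is always determined by at most three of the input points on its boundary.
The farthest pair is (4, 0)–(-8, -2) with squared distance 148. The circle on this segment as diameter has centre (-2, -1) and r² = 148/4 = 37.
Check (-1, 0): distance² to centre = 2 ≤ 37, so it lies inside.
All remaining points lie in this disk, and no smaller disk contains both endpoints, so this is the minimum enclosing circle.
Diameter = 2r = 2√37 ≈ 12.166.

12.166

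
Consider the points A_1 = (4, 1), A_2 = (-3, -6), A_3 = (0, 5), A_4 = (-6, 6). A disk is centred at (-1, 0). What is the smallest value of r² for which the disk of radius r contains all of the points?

The required radius is the distance from (-1, 0) to the farthest point.
Squared distances: 26, 40, 26, 61.
Maximum is 61, attained at A_4.

61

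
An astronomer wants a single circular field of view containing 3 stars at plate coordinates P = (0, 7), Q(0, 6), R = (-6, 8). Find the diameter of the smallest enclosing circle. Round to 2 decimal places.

Side lengths²: PQ² = 1, PR² = 37, QR² = 40.
Since QR² = 40 ≥ 37 + 1 = 38, the angle opposite QR is not acute, so the smallest enclosing circle has QR as diameter.
Centre = midpoint of QR = (-3, 7), r² = 40/4 = 10.
Diameter = 2r = 2√10 ≈ 6.32.

6.32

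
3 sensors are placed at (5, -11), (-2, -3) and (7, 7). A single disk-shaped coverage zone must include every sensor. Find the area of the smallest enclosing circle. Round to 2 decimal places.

Call the three points A, B, C in the order given.
Side lengths²: AB² = 113, AC² = 328, BC² = 181.
Since AC² = 328 ≥ 181 + 113 = 294, the angle opposite AC is not acute, so the smallest enclosing circle has AC as diameter.
Centre = midpoint of AC = (6, -2), r² = 328/4 = 82.
Area = π·r² = π·82 ≈ 257.61.

257.61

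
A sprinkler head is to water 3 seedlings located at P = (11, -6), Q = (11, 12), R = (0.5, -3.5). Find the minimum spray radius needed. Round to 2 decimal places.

9.62

Side lengths²: PQ² = 324, PR² = 116.5, QR² = 350.5.
Since QR² = 350.5 < 324 + 116.5 = 440.5, the triangle is acute, so the smallest enclosing circle is the circumcircle.
Circumcentre = (319/42, 3), r² = 163333/1764.
r = √(163333/1764) ≈ 9.62.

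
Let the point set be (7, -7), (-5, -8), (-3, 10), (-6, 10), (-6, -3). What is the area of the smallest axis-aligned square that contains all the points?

The bounding box has width 13 and height 18.
An axis-aligned square enclosing the set must have side ≥ max(width, height).
So the minimum side is max(13, 18) = 18.
Area = 18² = 324.

324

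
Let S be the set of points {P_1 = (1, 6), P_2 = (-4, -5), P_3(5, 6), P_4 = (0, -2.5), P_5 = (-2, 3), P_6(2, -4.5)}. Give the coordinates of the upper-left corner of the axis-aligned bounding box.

x-range [-4, 5], y-range [-5, 6].
The upper-left corner is (-4, 6).

(-4, 6)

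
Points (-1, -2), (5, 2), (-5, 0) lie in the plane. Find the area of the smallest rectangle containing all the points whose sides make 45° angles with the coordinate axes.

48

In coordinates u = x + y, v = x − y the rectangle is axis-aligned; the map (x,y)→(u,v) scales areas by 2.
u-values: -3, 7, -5; range = 7 − (-5) = 12.
v-values: 1, 3, -5; range = 3 − (-5) = 8.
Area = (12 × 8) / 2 = 48.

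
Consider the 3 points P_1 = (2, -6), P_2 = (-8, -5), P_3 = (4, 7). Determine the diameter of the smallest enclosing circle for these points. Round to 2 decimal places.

16.97

Side lengths²: P_1P_2² = 101, P_1P_3² = 173, P_2P_3² = 288.
Since P_2P_3² = 288 ≥ 173 + 101 = 274, the angle opposite P_2P_3 is not acute, so the smallest enclosing circle has P_2P_3 as diameter.
Centre = midpoint of P_2P_3 = (-2, 1), r² = 288/4 = 72.
Diameter = 2r = 2√72 ≈ 16.97.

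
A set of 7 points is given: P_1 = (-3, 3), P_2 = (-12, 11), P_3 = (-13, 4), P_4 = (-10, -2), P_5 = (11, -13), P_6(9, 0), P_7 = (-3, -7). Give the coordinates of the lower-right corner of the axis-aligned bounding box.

x-range [-13, 11], y-range [-13, 11].
The lower-right corner is (11, -13).

(11, -13)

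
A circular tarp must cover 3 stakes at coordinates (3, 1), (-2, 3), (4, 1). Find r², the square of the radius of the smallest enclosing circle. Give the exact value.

10

Call the three points A, B, C in the order given.
Side lengths²: AB² = 29, AC² = 1, BC² = 40.
Since BC² = 40 ≥ 29 + 1 = 30, the angle opposite BC is not acute, so the smallest enclosing circle has BC as diameter.
Centre = midpoint of BC = (1, 2), r² = 40/4 = 10.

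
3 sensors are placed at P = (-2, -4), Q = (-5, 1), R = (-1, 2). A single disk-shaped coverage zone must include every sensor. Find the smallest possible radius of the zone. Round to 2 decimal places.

Side lengths²: PQ² = 34, PR² = 37, QR² = 17.
Since PR² = 37 < 34 + 17 = 51, the triangle is acute, so the smallest enclosing circle is the circumcircle.
Circumcentre = (-111/46, -39/46), r² = 10693/1058.
r = √(10693/1058) ≈ 3.18.

3.18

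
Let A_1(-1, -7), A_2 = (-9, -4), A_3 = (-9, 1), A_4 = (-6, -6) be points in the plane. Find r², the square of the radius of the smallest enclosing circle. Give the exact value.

32

The farthest pair is A_1–A_3 with squared distance 128. The circle on this segment as diameter has centre (-5, -3) and r² = 128/4 = 32.
Check A_2: distance² to centre = 17 ≤ 32, so it lies inside.
All remaining points lie in this disk, and no smaller disk contains both endpoints, so this is the minimum enclosing circle.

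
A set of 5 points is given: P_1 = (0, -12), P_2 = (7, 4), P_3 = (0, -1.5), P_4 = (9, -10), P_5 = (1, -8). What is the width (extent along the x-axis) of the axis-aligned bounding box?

9

max x = 9, min x = 0, so width = 9.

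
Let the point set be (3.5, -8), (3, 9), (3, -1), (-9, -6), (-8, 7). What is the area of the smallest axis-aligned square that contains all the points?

The bounding box has width 12.5 and height 17.
An axis-aligned square enclosing the set must have side ≥ max(width, height).
So the minimum side is max(12.5, 17) = 17.
Area = 17² = 289.

289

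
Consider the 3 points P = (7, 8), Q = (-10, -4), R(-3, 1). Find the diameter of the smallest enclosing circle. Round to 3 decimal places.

Side lengths²: PQ² = 433, PR² = 149, QR² = 74.
Since PQ² = 433 ≥ 149 + 74 = 223, the angle opposite PQ is not acute, so the smallest enclosing circle has PQ as diameter.
Centre = midpoint of PQ = (-1.5, 2), r² = 433/4 = 108.25.
Diameter = 2r = 2√(108.25) ≈ 20.809.

20.809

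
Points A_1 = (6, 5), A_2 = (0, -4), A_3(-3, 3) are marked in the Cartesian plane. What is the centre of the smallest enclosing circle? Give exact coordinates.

(99/46, 49/46)

Side lengths²: A_1A_2² = 117, A_1A_3² = 85, A_2A_3² = 58.
Since A_1A_2² = 117 < 85 + 58 = 143, the triangle is acute, so the smallest enclosing circle is the circumcircle.
Circumcentre = (99/46, 49/46), r² = 32045/1058.
Centre = (99/46, 49/46).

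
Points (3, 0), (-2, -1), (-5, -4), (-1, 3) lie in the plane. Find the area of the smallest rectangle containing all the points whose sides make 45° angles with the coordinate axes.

In coordinates u = x + y, v = x − y the rectangle is axis-aligned; the map (x,y)→(u,v) scales areas by 2.
u-values: 3, -3, -9, 2; range = 3 − (-9) = 12.
v-values: 3, -1, -1, -4; range = 3 − (-4) = 7.
Area = (12 × 7) / 2 = 42.

42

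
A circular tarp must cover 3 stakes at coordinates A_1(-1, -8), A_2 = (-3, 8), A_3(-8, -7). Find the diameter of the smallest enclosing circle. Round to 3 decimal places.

16.389

Side lengths²: A_1A_2² = 260, A_1A_3² = 50, A_2A_3² = 250.
Since A_1A_2² = 260 < 250 + 50 = 300, the triangle is acute, so the smallest enclosing circle is the circumcircle.
Circumcentre = (-38/11, -2/11), r² = 8125/121.
Diameter = 2r = 2√(8125/121) ≈ 16.389.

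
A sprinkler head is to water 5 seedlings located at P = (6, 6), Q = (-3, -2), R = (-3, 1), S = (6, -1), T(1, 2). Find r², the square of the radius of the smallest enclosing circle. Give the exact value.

36.25

A smallest enclosing disk is always determined by at most three of the input points on its boundary.
The farthest pair is P–Q with squared distance 145. The circle on this segment as diameter has centre (1.5, 2) and r² = 145/4 = 36.25.
Check R: distance² to centre = 21.25 ≤ 36.25, so it lies inside.
All remaining points lie in this disk, and no smaller disk contains both endpoints, so this is the minimum enclosing circle.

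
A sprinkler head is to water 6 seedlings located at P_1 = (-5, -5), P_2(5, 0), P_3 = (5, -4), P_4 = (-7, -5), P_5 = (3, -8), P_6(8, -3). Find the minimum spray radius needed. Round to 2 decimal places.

7.57

The farthest pair is P_4–P_6 with squared distance 229. The circle on this segment as diameter has centre (0.5, -4) and r² = 229/4 = 57.25.
Check P_1: distance² to centre = 31.25 ≤ 57.25, so it lies inside.
All remaining points lie in this disk, and no smaller disk contains both endpoints, so this is the minimum enclosing circle.
r = √(57.25) ≈ 7.57.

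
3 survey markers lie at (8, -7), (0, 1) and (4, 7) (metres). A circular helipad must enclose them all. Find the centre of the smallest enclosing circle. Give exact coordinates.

Call the three points A, B, C in the order given.
Side lengths²: AB² = 128, AC² = 212, BC² = 52.
Since AC² = 212 ≥ 128 + 52 = 180, the angle opposite AC is not acute, so the smallest enclosing circle has AC as diameter.
Centre = midpoint of AC = (6, 0), r² = 212/4 = 53.
Centre = (6, 0).

(6, 0)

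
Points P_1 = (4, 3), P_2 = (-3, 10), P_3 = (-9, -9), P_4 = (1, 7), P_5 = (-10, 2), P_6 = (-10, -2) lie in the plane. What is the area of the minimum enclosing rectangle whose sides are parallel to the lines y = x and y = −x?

182

In coordinates u = x + y, v = x − y the rectangle is axis-aligned; the map (x,y)→(u,v) scales areas by 2.
u-values: 7, 7, -18, 8, -8, -12; range = 8 − (-18) = 26.
v-values: 1, -13, 0, -6, -12, -8; range = 1 − (-13) = 14.
Area = (26 × 14) / 2 = 182.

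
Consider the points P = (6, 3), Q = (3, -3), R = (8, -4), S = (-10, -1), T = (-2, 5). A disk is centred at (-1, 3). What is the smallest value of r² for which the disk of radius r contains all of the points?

130

The required radius is the distance from (-1, 3) to the farthest point.
Squared distances: 49, 52, 130, 97, 5.
Maximum is 130, attained at R.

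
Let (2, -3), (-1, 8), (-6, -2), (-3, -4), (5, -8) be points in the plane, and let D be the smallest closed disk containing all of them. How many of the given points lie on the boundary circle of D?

2

The farthest pair is (-1, 8)–(5, -8) with squared distance 292. The circle on this segment as diameter has centre (2, 0) and r² = 292/4 = 73.
Check (2, -3): distance² to centre = 9 ≤ 73, so it lies inside.
All remaining points lie in this disk, and no smaller disk contains both endpoints, so this is the minimum enclosing circle.
The points at distance exactly r from the centre are (-1, 8), (5, -8) — 2 points.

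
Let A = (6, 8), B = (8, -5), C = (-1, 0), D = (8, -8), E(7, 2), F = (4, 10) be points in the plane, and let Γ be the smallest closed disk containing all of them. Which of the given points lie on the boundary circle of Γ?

D, F

A smallest enclosing disk is always determined by at most three of the input points on its boundary.
The farthest pair is D–F with squared distance 340. The circle on this segment as diameter has centre (6, 1) and r² = 340/4 = 85.
Check A: distance² to centre = 49 ≤ 85, so it lies inside.
All remaining points lie in this disk, and no smaller disk contains both endpoints, so this is the minimum enclosing circle.
The points at distance exactly r from the centre are D, F — 2 points.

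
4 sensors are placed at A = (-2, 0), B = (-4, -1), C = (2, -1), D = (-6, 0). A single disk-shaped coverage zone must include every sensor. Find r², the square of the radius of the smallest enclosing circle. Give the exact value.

The farthest pair is C–D with squared distance 65. The circle on this segment as diameter has centre (-2, -0.5) and r² = 65/4 = 16.25.
Check A: distance² to centre = 0.25 ≤ 16.25, so it lies inside.
All remaining points lie in this disk, and no smaller disk contains both endpoints, so this is the minimum enclosing circle.

16.25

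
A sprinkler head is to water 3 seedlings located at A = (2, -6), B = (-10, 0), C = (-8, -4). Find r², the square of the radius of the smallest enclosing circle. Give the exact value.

45

Side lengths²: AB² = 180, AC² = 104, BC² = 20.
Since AB² = 180 ≥ 104 + 20 = 124, the angle opposite AB is not acute, so the smallest enclosing circle has AB as diameter.
Centre = midpoint of AB = (-4, -3), r² = 180/4 = 45.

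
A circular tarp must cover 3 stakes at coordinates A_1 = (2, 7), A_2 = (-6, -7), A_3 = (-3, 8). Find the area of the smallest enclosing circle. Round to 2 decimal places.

Side lengths²: A_1A_2² = 260, A_1A_3² = 26, A_2A_3² = 234.
Since A_1A_2² = 260 ≥ 234 + 26 = 260, the angle opposite A_1A_2 is not acute, so the smallest enclosing circle has A_1A_2 as diameter.
Centre = midpoint of A_1A_2 = (-2, 0), r² = 260/4 = 65.
Area = π·r² = π·65 ≈ 204.20.

204.20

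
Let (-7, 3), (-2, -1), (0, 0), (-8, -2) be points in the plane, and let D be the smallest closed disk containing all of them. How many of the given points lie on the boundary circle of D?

The minimum enclosing circle is determined by three boundary points: (-7, 3), (0, 0), (-8, -2).
Their circumcentre is (-80/19, -3/19) with r² = 6409/361.
The farthest remaining point (-2, -1) is at distance² 2020/361 ≤ 6409/361.
The points at distance exactly r from the centre are (-7, 3), (0, 0), (-8, -2) — 3 points.

3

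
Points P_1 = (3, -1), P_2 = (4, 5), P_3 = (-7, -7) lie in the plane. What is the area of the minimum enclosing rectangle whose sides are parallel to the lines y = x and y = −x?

In coordinates u = x + y, v = x − y the rectangle is axis-aligned; the map (x,y)→(u,v) scales areas by 2.
u-values: 2, 9, -14; range = 9 − (-14) = 23.
v-values: 4, -1, 0; range = 4 − (-1) = 5.
Area = (23 × 5) / 2 = 57.5.

57.5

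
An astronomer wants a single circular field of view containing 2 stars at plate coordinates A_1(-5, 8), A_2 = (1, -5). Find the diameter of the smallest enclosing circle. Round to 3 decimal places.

14.318

The smallest circle enclosing two points has them as diameter endpoints.
Centre = midpoint = (-2, 1.5); r² = |A_1A_2|²/4 = 205/4 = 51.25.
Diameter = 2r = 2√(51.25) ≈ 14.318.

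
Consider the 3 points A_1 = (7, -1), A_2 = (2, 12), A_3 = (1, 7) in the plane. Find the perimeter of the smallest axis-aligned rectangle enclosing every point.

Width = max x − min x = 7 − 1 = 6.
Height = max y − min y = 12 − (-1) = 13.
Perimeter = 2(6 + 13) = 38.

38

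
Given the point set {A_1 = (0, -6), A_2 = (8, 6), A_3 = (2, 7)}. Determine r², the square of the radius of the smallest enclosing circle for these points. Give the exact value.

Side lengths²: A_1A_2² = 208, A_1A_3² = 173, A_2A_3² = 37.
Since A_1A_2² = 208 < 173 + 37 = 210, the triangle is acute, so the smallest enclosing circle is the circumcircle.
Circumcentre = (3.925, 0.05), r² = 52.008125.

52.008125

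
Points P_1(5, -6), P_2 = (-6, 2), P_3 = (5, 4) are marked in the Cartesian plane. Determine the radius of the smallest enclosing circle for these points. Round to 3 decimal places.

6.912

Side lengths²: P_1P_2² = 185, P_1P_3² = 100, P_2P_3² = 125.
Since P_1P_2² = 185 < 125 + 100 = 225, the triangle is acute, so the smallest enclosing circle is the circumcircle.
Circumcentre = (5/22, -1), r² = 23125/484.
r = √(23125/484) ≈ 6.912.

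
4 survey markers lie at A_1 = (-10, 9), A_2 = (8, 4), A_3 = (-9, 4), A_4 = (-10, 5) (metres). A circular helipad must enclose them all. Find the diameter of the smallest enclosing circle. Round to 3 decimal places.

18.682

A smallest enclosing disk is always determined by at most three of the input points on its boundary.
The farthest pair is A_1–A_2 with squared distance 349. The circle on this segment as diameter has centre (-1, 6.5) and r² = 349/4 = 87.25.
Check A_3: distance² to centre = 70.25 ≤ 87.25, so it lies inside.
All remaining points lie in this disk, and no smaller disk contains both endpoints, so this is the minimum enclosing circle.
Diameter = 2r = 2√(87.25) ≈ 18.682.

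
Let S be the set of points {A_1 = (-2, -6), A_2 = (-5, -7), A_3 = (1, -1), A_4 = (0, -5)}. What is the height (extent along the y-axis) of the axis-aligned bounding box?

6

max y = -1, min y = -7, so height = 6.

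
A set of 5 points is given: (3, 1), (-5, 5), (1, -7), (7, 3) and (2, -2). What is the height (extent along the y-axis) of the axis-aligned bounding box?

12

max y = 5, min y = -7, so height = 12.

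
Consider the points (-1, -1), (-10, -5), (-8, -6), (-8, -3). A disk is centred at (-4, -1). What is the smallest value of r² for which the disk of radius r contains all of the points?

The required radius is the distance from (-4, -1) to the farthest point.
Squared distances: 9, 52, 41, 20.
Maximum is 52, attained at (-10, -5).

52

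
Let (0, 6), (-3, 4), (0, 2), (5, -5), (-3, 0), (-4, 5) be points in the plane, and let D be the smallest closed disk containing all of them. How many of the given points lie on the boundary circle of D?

The minimum enclosing circle of a finite set is fixed by two of the points (as a diameter) or three (as a circumcircle).
The farthest pair is (5, -5)–(-4, 5) with squared distance 181. The circle on this segment as diameter has centre (0.5, 0) and r² = 181/4 = 45.25.
Check (0, 6): distance² to centre = 36.25 ≤ 45.25, so it lies inside.
All remaining points lie in this disk, and no smaller disk contains both endpoints, so this is the minimum enclosing circle.
The points at distance exactly r from the centre are (5, -5), (-4, 5) — 2 points.

2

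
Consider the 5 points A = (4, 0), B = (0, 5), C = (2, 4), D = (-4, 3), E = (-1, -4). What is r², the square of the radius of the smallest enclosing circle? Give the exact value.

The minimum enclosing circle of a finite set is fixed by two of the points (as a diameter) or three (as a circumcircle).
The farthest pair is B–E with squared distance 82. The circle on this segment as diameter has centre (-0.5, 0.5) and r² = 82/4 = 20.5.
Check A: distance² to centre = 20.5 ≤ 20.5, so it lies inside.
All remaining points lie in this disk, and no smaller disk contains both endpoints, so this is the minimum enclosing circle.

20.5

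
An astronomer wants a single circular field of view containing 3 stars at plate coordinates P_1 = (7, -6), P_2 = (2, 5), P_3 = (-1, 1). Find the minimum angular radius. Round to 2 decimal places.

Side lengths²: P_1P_2² = 146, P_1P_3² = 113, P_2P_3² = 25.
Since P_1P_2² = 146 ≥ 113 + 25 = 138, the angle opposite P_1P_2 is not acute, so the smallest enclosing circle has P_1P_2 as diameter.
Centre = midpoint of P_1P_2 = (4.5, -0.5), r² = 146/4 = 36.5.
r = √(36.5) ≈ 6.04.

6.04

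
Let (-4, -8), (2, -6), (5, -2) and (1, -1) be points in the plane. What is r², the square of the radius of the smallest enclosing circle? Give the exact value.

29.25

The farthest pair is (-4, -8)–(5, -2) with squared distance 117. The circle on this segment as diameter has centre (0.5, -5) and r² = 117/4 = 29.25.
Check (2, -6): distance² to centre = 3.25 ≤ 29.25, so it lies inside.
All remaining points lie in this disk, and no smaller disk contains both endpoints, so this is the minimum enclosing circle.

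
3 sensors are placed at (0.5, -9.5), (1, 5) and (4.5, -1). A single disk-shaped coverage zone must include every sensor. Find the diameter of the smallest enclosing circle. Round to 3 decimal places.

14.509

Call the three points A, B, C in the order given.
Side lengths²: AB² = 210.5, AC² = 88.25, BC² = 48.25.
Since AB² = 210.5 ≥ 88.25 + 48.25 = 136.5, the angle opposite AB is not acute, so the smallest enclosing circle has AB as diameter.
Centre = midpoint of AB = (0.75, -2.25), r² = 210.5/4 = 52.625.
Diameter = 2r = 2√(52.625) ≈ 14.509.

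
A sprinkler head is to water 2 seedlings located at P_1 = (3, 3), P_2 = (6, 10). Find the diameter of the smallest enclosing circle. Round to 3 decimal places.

The smallest circle enclosing two points has them as diameter endpoints.
Centre = midpoint = (4.5, 6.5); r² = |P_1P_2|²/4 = 58/4 = 14.5.
Diameter = 2r = 2√(14.5) ≈ 7.616.

7.616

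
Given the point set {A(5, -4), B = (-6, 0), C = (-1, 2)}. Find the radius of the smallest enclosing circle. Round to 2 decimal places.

5.85

Side lengths²: AB² = 137, AC² = 72, BC² = 29.
Since AB² = 137 ≥ 72 + 29 = 101, the angle opposite AB is not acute, so the smallest enclosing circle has AB as diameter.
Centre = midpoint of AB = (-0.5, -2), r² = 137/4 = 34.25.
r = √(34.25) ≈ 5.85.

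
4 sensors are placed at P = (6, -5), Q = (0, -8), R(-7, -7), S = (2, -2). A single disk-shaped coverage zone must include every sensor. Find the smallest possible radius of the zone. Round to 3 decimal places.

6.576

By Welzl's lemma the MEC is supported by two points (diametrically opposite) or three points (on a circumcircle).
The farthest pair is P–R with squared distance 173. The circle on this segment as diameter has centre (-0.5, -6) and r² = 173/4 = 43.25.
Check Q: distance² to centre = 4.25 ≤ 43.25, so it lies inside.
All remaining points lie in this disk, and no smaller disk contains both endpoints, so this is the minimum enclosing circle.
r = √(43.25) ≈ 6.576.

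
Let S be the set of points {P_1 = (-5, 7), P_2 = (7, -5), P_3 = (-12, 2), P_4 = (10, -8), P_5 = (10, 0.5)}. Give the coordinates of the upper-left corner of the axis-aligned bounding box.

x-range [-12, 10], y-range [-8, 7].
The upper-left corner is (-12, 7).

(-12, 7)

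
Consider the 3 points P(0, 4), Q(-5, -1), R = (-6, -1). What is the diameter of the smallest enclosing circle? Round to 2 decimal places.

7.81

Side lengths²: PQ² = 50, PR² = 61, QR² = 1.
Since PR² = 61 ≥ 50 + 1 = 51, the angle opposite PR is not acute, so the smallest enclosing circle has PR as diameter.
Centre = midpoint of PR = (-3, 1.5), r² = 61/4 = 15.25.
Diameter = 2r = 2√(15.25) ≈ 7.81.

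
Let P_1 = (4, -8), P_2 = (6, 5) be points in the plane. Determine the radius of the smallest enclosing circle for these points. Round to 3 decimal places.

6.576

The smallest circle enclosing two points has them as diameter endpoints.
Centre = midpoint = (5, -1.5); r² = |P_1P_2|²/4 = 173/4 = 43.25.
r = √(43.25) ≈ 6.576.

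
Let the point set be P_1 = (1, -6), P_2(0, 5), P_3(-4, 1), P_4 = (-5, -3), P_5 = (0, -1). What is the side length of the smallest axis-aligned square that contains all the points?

11

The bounding box has width 6 and height 11.
An axis-aligned square enclosing the set must have side ≥ max(width, height).
So the minimum side is max(6, 11) = 11.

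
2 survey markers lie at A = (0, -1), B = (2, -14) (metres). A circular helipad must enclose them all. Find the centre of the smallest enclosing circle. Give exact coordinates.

(1, -7.5)

The smallest circle enclosing two points has them as diameter endpoints.
Centre = midpoint = (1, -7.5); r² = |AB|²/4 = 173/4 = 43.25.
Centre = (1, -7.5).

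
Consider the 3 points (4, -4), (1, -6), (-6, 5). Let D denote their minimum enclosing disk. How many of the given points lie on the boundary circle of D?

3

Call the three points A, B, C in the order given.
Side lengths²: AB² = 13, AC² = 181, BC² = 170.
Since AC² = 181 < 170 + 13 = 183, the triangle is acute, so the smallest enclosing circle is the circumcircle.
Circumcentre = (-103/94, 37/94), r² = 200005/4418.
The points at distance exactly r from the centre are (4, -4), (1, -6), (-6, 5) — 3 points.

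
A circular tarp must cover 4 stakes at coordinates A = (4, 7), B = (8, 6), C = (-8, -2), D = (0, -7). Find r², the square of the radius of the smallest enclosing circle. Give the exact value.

The minimum enclosing circle of a finite set is fixed by two of the points (as a diameter) or three (as a circumcircle).
The minimum enclosing circle is determined by three boundary points: B, C, D.
Their circumcentre is (1/36, 35/18) with r² = 103685/1296.
The farthest remaining point A is at distance² 53573/1296 ≤ 103685/1296.

103685/1296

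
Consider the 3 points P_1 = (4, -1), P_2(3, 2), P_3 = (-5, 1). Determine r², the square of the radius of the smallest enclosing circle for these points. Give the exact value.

21.25

Side lengths²: P_1P_2² = 10, P_1P_3² = 85, P_2P_3² = 65.
Since P_1P_3² = 85 ≥ 65 + 10 = 75, the angle opposite P_1P_3 is not acute, so the smallest enclosing circle has P_1P_3 as diameter.
Centre = midpoint of P_1P_3 = (-0.5, 0), r² = 85/4 = 21.25.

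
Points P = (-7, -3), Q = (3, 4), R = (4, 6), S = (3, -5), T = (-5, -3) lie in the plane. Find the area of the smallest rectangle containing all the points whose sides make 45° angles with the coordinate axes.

120

In coordinates u = x + y, v = x − y the rectangle is axis-aligned; the map (x,y)→(u,v) scales areas by 2.
u-values: -10, 7, 10, -2, -8; range = 10 − (-10) = 20.
v-values: -4, -1, -2, 8, -2; range = 8 − (-4) = 12.
Area = (20 × 12) / 2 = 120.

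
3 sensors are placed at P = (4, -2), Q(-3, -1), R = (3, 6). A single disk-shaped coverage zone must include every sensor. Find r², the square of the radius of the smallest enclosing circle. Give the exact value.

Side lengths²: PQ² = 50, PR² = 65, QR² = 85.
Since QR² = 85 < 65 + 50 = 115, the triangle is acute, so the smallest enclosing circle is the circumcircle.
Circumcentre = (21/22, 37/22), r² = 5525/242.

5525/242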